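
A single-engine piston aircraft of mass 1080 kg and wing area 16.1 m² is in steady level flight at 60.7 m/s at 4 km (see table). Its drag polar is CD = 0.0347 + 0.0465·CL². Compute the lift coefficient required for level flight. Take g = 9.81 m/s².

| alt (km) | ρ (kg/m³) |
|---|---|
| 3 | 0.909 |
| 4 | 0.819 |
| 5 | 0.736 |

CL = 0.436

At 4 km, from the table: ρ = 0.819 kg/m³.
Level flight ⇒ L = W = m·g = 1080 × 9.81 = 10595 N.
q = ½ρv² = ½ × 0.819 × 60.7² = 1509 Pa.
Required CL = L/(qS) = 10595/(1509·16.1) = 0.4361.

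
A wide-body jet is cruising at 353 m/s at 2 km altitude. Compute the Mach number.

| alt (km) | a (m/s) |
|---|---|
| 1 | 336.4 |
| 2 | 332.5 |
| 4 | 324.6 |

M = 1.06

At 2 km, from the table: a = 332.5 m/s.
M = v/a = 353 / 332.5 = 1.06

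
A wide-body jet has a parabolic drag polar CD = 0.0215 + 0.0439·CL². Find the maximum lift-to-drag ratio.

For CD = CD0 + K·CL², (L/D)max occurs at CL* = √(CD0/K) and equals 1/(2√(K·CD0)).
(L/D)max = 1/(2√(0.0439 × 0.0215)) = 1/(2 × 0.03072) = 16.3

(L/D)max = 16.3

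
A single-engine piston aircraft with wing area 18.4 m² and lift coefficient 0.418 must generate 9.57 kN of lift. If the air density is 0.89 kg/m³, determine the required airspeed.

L = ½ρv²S·CL ⇒ v = √(2L/(ρ·S·CL))
v = √(2 × 9570 / (0.89 × 18.4 × 0.418)) = √2796 = 52.9 m/s

v = 52.9 m/s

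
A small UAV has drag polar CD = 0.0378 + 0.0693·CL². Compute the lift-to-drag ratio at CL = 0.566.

L/D = 9.43

CD = 0.0378 + 0.0693 × 0.566² = 0.06
L/D = CL/CD = 0.566 / 0.06 = 9.43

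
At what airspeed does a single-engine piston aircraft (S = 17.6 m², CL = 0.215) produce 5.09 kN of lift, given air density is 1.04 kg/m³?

v = 50.9 m/s

L = ½ρv²S·CL ⇒ v = √(2L/(ρ·S·CL))
v = √(2 × 5090 / (1.04 × 17.6 × 0.215)) = √2587 = 50.9 m/s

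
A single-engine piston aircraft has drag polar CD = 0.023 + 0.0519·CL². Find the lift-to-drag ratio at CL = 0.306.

CD = 0.023 + 0.0519 × 0.306² = 0.02786
L/D = CL/CD = 0.306 / 0.02786 = 11

L/D = 11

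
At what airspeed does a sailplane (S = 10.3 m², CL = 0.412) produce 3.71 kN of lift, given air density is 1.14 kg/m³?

v = 39.2 m/s

L = ½ρv²S·CL ⇒ v = √(2L/(ρ·S·CL))
v = √(2 × 3710 / (1.14 × 10.3 × 0.412)) = √1534 = 39.2 m/s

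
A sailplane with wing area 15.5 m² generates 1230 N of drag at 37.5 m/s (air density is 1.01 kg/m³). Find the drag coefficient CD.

CD = 0.112

From D = ½ρv²S·CD, rearranging gives CD = 2D/(ρv²S).
CD = 2 × 1230 / (1.01 × 37.5² × 15.5) = 0.112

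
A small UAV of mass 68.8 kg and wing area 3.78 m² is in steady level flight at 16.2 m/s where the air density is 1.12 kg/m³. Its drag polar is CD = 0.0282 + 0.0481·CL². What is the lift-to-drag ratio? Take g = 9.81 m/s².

L/D = 12.2

Weight W = mg = 68.8 × 9.81 = 674.93 N; in level flight L = W.
Dynamic pressure q = 0.5 × 1.12 × 16.2² = 147 Pa.
CL = 2W/(ρv²S) = 2×674.93/(1.12×16.2²×3.78) = 1.215.
CD = 0.0282 + 0.0481 × 1.215² = 0.0992.
L/D = CL/CD = 1.215 / 0.0992 = 12.2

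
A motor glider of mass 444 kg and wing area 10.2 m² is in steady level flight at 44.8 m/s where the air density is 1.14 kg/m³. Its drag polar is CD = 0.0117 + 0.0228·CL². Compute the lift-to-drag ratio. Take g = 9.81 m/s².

Weight W = mg = 444 × 9.81 = 4355.6 N; in level flight L = W.
q = ½ρv² = ½ × 1.14 × 44.8² = 1144 Pa.
Required CL = L/(qS) = 4355.6/(1144·10.2) = 0.3733.
CD = 0.0117 + 0.0228 × 0.3733² = 0.01488.
L/D = CL/CD = 0.3733 / 0.01488 = 25.1

L/D = 25.1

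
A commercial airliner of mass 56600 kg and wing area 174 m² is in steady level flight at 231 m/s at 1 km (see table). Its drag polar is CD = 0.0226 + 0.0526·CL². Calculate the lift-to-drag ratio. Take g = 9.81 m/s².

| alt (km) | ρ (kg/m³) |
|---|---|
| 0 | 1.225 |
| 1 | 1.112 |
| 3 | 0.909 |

At 1 km, from the table: ρ = 1.112 kg/m³.
In steady level flight, lift balances weight: W = mg = 56600 × 9.81 = 5.5525×10^5 N.
Dynamic pressure q = 0.5 × 1.112 × 231² = 29670 Pa.
Required CL = L/(qS) = 5.5525×10^5/(29670·174) = 0.1076.
CD = 0.0226 + 0.0526 × 0.1076² = 0.02321.
L/D = CL/CD = 0.1076 / 0.02321 = 4.63

L/D = 4.63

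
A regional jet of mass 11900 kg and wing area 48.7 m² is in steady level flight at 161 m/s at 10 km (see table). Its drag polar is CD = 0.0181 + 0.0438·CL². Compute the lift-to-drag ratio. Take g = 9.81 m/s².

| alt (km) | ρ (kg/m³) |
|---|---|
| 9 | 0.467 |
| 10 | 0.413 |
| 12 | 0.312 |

L/D = 16.7

At 10 km, from the table: ρ = 0.413 kg/m³.
Level flight ⇒ L = W = m·g = 11900 × 9.81 = 1.1674×10^5 N.
q = ½ρv² = ½ × 0.413 × 161² = 5353 Pa.
CL = W/(q·S) = 1.1674×10^5 / (5353 × 48.7) = 0.4478.
CD = 0.0181 + 0.0438 × 0.4478² = 0.02688.
L/D = CL/CD = 0.4478 / 0.02688 = 16.7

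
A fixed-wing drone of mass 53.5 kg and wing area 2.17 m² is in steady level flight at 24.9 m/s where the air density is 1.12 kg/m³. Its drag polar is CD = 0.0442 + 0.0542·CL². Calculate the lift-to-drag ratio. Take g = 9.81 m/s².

Level flight ⇒ L = W = m·g = 53.5 × 9.81 = 524.84 N.
q = ½ρv² = ½ × 1.12 × 24.9² = 347.2 Pa.
Required CL = L/(qS) = 524.84/(347.2·2.17) = 0.6966.
CD = 0.0442 + 0.0542 × 0.6966² = 0.0705.
L/D = CL/CD = 0.6966 / 0.0705 = 9.88

L/D = 9.88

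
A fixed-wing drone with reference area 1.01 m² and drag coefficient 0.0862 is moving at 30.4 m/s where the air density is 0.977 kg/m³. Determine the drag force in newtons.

D = 39.3 N

D = ½ρv²S·CD = ½ × 0.977 × 30.4² × 1.01 × 0.0862 = 39.3 N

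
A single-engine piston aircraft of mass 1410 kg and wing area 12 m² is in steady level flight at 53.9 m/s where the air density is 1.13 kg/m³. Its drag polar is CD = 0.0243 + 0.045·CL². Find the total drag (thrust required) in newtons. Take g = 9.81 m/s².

Level flight ⇒ L = W = m·g = 1410 × 9.81 = 13832 N.
Dynamic pressure q = 0.5 × 1.13 × 53.9² = 1641 Pa.
Required CL = L/(qS) = 13832/(1641·12) = 0.7022.
CD = 0.0243 + 0.045 × 0.7022² = 0.04649.
D = q·S·CD = 1641 × 12 × 0.04649 = 915.7 N

D = 916 N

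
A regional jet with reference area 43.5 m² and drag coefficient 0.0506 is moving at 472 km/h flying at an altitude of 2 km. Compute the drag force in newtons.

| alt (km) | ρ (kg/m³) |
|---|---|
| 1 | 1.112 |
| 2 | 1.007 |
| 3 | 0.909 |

D = 19100 N

At 2 km, from the table: ρ = 1.007 kg/m³.
Convert speed: v = 472 km/h ÷ 3.6 = 131.1 m/s.
Dynamic pressure q = ½ρv² = ½ × 1.007 × 131.1² = 8655 Pa.
D = q·S·CD = 8655 × 43.5 × 0.0506 = 19100 N ≈ 19.1 kN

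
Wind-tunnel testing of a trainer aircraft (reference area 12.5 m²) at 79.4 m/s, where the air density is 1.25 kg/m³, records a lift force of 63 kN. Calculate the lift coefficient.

From L = ½ρv²S·CL, rearranging gives CL = 2L/(ρv²S).
CL = 2 × 63000 / (1.25 × 79.4² × 12.5) = 1.28

CL = 1.28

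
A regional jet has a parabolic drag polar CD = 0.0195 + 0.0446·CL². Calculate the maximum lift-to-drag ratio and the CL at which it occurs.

(L/D)max = 17, at CL = 0.661

For CD = CD0 + K·CL², (L/D)max occurs at CL* = √(CD0/K) and equals 1/(2√(K·CD0)).
(L/D)max = 1/(2√(0.0446 × 0.0195)) = 1/(2 × 0.02949) = 17
CL* = √(0.0195/0.0446) = 0.661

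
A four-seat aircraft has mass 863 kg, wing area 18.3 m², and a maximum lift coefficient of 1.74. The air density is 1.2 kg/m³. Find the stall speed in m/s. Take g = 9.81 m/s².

Weight W = mg = 863 × 9.81 = 8466 N.
From L = ½ρV²S·CL,max = W: V_stall = √(2W/(ρSCL,max)) = √(2·8466/(1.2·18.3·1.74))
V_stall = √443.1 = 21.1 m/s

V_stall = 21.1 m/s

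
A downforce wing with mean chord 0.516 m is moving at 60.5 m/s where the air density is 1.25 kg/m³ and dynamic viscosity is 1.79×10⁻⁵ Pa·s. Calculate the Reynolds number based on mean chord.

Re = 2.18×10^6

Re = ρ·v·c/μ = 1.25 × 60.5 × 0.516 / (1.79×10⁻⁵) = 2.18×10^6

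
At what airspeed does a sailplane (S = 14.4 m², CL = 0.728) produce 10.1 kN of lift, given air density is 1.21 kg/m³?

v = 39.9 m/s

L = ½ρv²S·CL ⇒ v = √(2L/(ρ·S·CL))
v = √(2 × 10100 / (1.21 × 14.4 × 0.728)) = √1592 = 39.9 m/s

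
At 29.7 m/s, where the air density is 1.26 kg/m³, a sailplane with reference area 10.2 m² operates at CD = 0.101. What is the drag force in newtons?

D = 572 N

Dynamic pressure q = ½ρv² = ½ × 1.26 × 29.7² = 555.7 Pa.
D = q·S·CD = 555.7 × 10.2 × 0.101 = 572 N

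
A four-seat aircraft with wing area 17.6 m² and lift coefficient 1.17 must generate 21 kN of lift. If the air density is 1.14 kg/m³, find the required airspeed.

L = ½ρv²S·CL ⇒ v = √(2L/(ρ·S·CL))
v = √(2 × 21000 / (1.14 × 17.6 × 1.17)) = √1789 = 42.3 m/s

v = 42.3 m/s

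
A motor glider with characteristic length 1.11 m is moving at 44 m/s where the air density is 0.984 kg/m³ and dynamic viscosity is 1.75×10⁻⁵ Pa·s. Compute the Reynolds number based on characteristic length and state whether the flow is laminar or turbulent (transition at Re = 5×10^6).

Re = 2.75×10^6 (laminar)

Re = ρ·v·c/μ = 0.984 × 44 × 1.11 / (1.75×10⁻⁵) = 2.75×10^6
Since 2.75×10^6 < 5×10^6, the flow is laminar.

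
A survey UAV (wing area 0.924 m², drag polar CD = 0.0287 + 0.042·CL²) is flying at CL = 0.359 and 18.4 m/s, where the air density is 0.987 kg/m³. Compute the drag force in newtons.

D = 5.27 N

CD = 0.0287 + 0.042 × 0.359² = 0.03411
D = ½ρv²S·CD = ½ × 0.987 × 18.4² × 0.924 × 0.03411 = 5.27 N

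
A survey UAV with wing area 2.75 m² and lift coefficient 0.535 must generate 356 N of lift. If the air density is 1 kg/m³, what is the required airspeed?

L = ½ρv²S·CL ⇒ v = √(2L/(ρ·S·CL))
v = √(2 × 356 / (1 × 2.75 × 0.535)) = √483.9 = 22 m/s

v = 22 m/s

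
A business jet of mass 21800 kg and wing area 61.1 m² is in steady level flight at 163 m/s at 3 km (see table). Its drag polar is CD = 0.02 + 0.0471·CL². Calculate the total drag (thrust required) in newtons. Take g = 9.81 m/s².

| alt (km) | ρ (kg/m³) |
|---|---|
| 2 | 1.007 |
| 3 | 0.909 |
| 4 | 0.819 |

D = 17700 N

At 3 km, from the table: ρ = 0.909 kg/m³.
In steady level flight, lift balances weight: W = mg = 21800 × 9.81 = 2.1386×10^5 N.
q = ½ρv² = ½ × 0.909 × 163² = 12080 Pa.
CL = 2W/(ρv²S) = 2×2.1386×10^5/(0.909×163²×61.1) = 0.2899.
CD = 0.02 + 0.0471 × 0.2899² = 0.02396.
D = q·S·CD = 12080 × 61.1 × 0.02396 = 17680 N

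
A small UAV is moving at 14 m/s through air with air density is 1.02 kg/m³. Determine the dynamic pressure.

q = ½ρv² = ½ × 1.02 × 14² = 100 Pa

q = 100 Pa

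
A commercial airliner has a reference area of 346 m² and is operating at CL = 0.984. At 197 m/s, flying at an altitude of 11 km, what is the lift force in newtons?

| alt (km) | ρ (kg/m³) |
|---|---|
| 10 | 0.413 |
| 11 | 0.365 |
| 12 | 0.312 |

L = 2.41×10^6 N

At 11 km, from the table: ρ = 0.365 kg/m³.
L = ½ρv²S·CL = ½ × 0.365 × 197² × 346 × 0.984 = 2.41×10^6 N ≈ 2410 kN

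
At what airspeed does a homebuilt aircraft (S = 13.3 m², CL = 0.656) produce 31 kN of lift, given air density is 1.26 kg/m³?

L = ½ρv²S·CL ⇒ v = √(2L/(ρ·S·CL))
v = √(2 × 31000 / (1.26 × 13.3 × 0.656)) = √5640 = 75.1 m/s

v = 75.1 m/s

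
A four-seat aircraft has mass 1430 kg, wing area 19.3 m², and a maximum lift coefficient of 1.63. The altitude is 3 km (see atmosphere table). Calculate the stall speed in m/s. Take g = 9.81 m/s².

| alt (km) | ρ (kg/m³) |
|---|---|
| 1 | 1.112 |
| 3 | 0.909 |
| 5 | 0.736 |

V_stall = 31.3 m/s

At 3 km, from the table: ρ = 0.909 kg/m³.
Weight W = mg = 1430 × 9.81 = 14030 N.
V_stall = √(2W/(ρ·S·CL,max)) = √(2 × 14030 / (0.909 × 19.3 × 1.63))
V_stall = √981.1 = 31.3 m/s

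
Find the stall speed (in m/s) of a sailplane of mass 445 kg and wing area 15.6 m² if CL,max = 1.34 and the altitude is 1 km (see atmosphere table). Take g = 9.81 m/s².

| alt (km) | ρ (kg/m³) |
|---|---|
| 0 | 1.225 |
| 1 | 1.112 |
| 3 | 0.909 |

V_stall = 19.4 m/s

At 1 km, from the table: ρ = 1.112 kg/m³.
At stall, lift equals weight: L = W = m·g = 445 × 9.81 = 4365 N.
V_stall = √(2W/(ρ·S·CL,max)) = √(2 × 4365 / (1.112 × 15.6 × 1.34))
V_stall = √375.6 = 19.4 m/s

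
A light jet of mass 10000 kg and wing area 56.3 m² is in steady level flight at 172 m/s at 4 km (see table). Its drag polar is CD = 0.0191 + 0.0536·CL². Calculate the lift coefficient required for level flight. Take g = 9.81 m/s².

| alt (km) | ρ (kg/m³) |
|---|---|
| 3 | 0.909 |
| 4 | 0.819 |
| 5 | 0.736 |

CL = 0.144

At 4 km, from the table: ρ = 0.819 kg/m³.
In steady level flight, lift balances weight: W = mg = 10000 × 9.81 = 98100 N.
q = ½ρv² = ½ × 0.819 × 172² = 12110 Pa.
CL = 2W/(ρv²S) = 2×98100/(0.819×172²×56.3) = 0.1438.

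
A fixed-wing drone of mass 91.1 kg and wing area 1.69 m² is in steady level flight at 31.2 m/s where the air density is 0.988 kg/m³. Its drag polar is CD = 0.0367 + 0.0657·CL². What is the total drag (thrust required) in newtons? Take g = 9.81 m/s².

Weight W = mg = 91.1 × 9.81 = 893.69 N; in level flight L = W.
q = ½ρv² = ½ × 0.988 × 31.2² = 480.9 Pa.
CL = W/(q·S) = 893.69 / (480.9 × 1.69) = 1.1.
CD = 0.0367 + 0.0657 × 1.1² = 0.1162.
D = q·S·CD = 480.9 × 1.69 × 0.1162 = 94.39 N

D = 94.4 N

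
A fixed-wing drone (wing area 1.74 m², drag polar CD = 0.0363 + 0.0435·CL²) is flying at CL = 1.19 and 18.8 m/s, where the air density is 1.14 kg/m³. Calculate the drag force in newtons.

D = 34.3 N

CD = 0.0363 + 0.0435 × 1.19² = 0.0979
D = ½ρv²S·CD = ½ × 1.14 × 18.8² × 1.74 × 0.0979 = 34.3 N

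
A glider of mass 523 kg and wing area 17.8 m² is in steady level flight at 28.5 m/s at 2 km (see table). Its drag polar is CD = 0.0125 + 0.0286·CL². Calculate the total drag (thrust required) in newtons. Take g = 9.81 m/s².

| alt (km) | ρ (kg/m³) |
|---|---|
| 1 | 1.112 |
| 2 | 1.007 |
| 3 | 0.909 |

D = 194 N

At 2 km, from the table: ρ = 1.007 kg/m³.
Weight W = mg = 523 × 9.81 = 5130.6 N; in level flight L = W.
q = ½ρv² = ½ × 1.007 × 28.5² = 409 Pa.
Required CL = L/(qS) = 5130.6/(409·17.8) = 0.7048.
CD = 0.0125 + 0.0286 × 0.7048² = 0.02671.
D = q·S·CD = 409 × 17.8 × 0.02671 = 194.4 N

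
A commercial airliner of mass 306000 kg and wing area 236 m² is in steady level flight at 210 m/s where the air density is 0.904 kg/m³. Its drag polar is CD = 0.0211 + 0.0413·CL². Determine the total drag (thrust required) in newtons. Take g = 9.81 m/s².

Level flight ⇒ L = W = m·g = 306000 × 9.81 = 3.0019×10^6 N.
q = ½ρv² = ½ × 0.904 × 210² = 19930 Pa.
CL = 2W/(ρv²S) = 2×3.0019×10^6/(0.904×210²×236) = 0.6381.
CD = 0.0211 + 0.0413 × 0.6381² = 0.03792.
D = q·S·CD = 19930 × 236 × 0.03792 = 1.784×10^5 N

D = 1.78×10^5 N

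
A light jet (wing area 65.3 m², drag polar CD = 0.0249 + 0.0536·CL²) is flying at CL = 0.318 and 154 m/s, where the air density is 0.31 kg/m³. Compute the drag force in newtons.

D = 7280 N

CD = 0.0249 + 0.0536 × 0.318² = 0.03032
D = ½ρv²S·CD = ½ × 0.31 × 154² × 65.3 × 0.03032 = 7280 N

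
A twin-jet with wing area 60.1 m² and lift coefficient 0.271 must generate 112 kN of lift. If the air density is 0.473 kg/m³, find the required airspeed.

v = 171 m/s

L = ½ρv²S·CL ⇒ v = √(2L/(ρ·S·CL))
v = √(2 × 1.12×10^5 / (0.473 × 60.1 × 0.271)) = √29080 = 171 m/s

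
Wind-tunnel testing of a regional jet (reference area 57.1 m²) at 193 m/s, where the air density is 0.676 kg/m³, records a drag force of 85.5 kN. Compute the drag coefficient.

From D = ½ρv²S·CD, rearranging gives CD = 2D/(ρv²S).
CD = 2 × 85500 / (0.676 × 193² × 57.1) = 0.119

CD = 0.119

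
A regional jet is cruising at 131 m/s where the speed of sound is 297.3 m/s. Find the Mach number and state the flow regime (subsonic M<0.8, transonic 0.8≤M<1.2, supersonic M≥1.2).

M = 0.441 (subsonic)

M = v/a = 131 / 297.3 = 0.441
M = 0.441 → subsonic.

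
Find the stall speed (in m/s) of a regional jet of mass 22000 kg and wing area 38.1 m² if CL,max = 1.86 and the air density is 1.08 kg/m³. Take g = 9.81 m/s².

Stall occurs when L = W at CL,max. W = mg = 22000 × 9.81 = 2.158×10^5 N.
From L = ½ρV²S·CL,max = W: V_stall = √(2W/(ρSCL,max)) = √(2·2.158×10^5/(1.08·38.1·1.86))
V_stall = √5640 = 75.1 m/s

V_stall = 75.1 m/s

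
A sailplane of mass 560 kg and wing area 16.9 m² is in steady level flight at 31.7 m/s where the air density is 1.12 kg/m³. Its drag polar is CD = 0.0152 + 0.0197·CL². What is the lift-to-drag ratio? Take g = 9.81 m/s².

L/D = 26.5

Weight W = mg = 560 × 9.81 = 5493.6 N; in level flight L = W.
Dynamic pressure q = 0.5 × 1.12 × 31.7² = 562.7 Pa.
Required CL = L/(qS) = 5493.6/(562.7·16.9) = 0.5776.
CD = 0.0152 + 0.0197 × 0.5776² = 0.02177.
L/D = CL/CD = 0.5776 / 0.02177 = 26.5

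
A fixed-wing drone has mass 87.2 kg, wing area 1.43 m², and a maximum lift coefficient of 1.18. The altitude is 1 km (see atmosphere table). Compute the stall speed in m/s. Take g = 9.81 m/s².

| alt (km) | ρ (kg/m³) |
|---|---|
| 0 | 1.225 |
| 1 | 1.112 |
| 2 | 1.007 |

At 1 km, from the table: ρ = 1.112 kg/m³.
At stall, lift equals weight: L = W = m·g = 87.2 × 9.81 = 855.4 N.
From L = ½ρV²S·CL,max = W: V_stall = √(2W/(ρSCL,max)) = √(2·855.4/(1.112·1.43·1.18))
V_stall = √911.8 = 30.2 m/s

V_stall = 30.2 m/s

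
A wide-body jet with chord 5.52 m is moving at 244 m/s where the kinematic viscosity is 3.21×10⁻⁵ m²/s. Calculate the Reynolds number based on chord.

Re = 4.2×10^7

Re = v·c/ν = 244 × 5.52 / (3.21×10⁻⁵) = 4.2×10^7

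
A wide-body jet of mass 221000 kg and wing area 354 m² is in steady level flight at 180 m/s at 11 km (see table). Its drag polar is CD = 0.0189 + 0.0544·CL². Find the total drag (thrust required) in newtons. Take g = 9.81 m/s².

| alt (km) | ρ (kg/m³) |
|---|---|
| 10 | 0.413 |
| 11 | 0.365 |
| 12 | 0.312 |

At 11 km, from the table: ρ = 0.365 kg/m³.
In steady level flight, lift balances weight: W = mg = 221000 × 9.81 = 2.168×10^6 N.
q = ½ρv² = ½ × 0.365 × 180² = 5913 Pa.
Required CL = L/(qS) = 2.168×10^6/(5913·354) = 1.036.
CD = 0.0189 + 0.0544 × 1.036² = 0.07726.
D = q·S·CD = 5913 × 354 × 0.07726 = 1.617×10^5 N

D = 1.62×10^5 N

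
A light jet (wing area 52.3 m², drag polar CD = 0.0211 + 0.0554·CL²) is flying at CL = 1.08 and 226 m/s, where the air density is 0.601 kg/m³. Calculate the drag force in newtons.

D = 68800 N

CD = 0.0211 + 0.0554 × 1.08² = 0.08572
D = ½ρv²S·CD = ½ × 0.601 × 226² × 52.3 × 0.08572 = 68800 N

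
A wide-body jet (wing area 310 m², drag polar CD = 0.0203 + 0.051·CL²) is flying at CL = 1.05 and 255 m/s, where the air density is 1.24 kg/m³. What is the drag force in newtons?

D = 9.56×10^5 N

CD = 0.0203 + 0.051 × 1.05² = 0.07653
D = ½ρv²S·CD = ½ × 1.24 × 255² × 310 × 0.07653 = 9.56×10^5 N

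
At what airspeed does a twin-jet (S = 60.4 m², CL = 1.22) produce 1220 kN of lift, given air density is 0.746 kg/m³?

L = ½ρv²S·CL ⇒ v = √(2L/(ρ·S·CL))
v = √(2 × 1.22×10^6 / (0.746 × 60.4 × 1.22)) = √44390 = 211 m/s

v = 211 m/s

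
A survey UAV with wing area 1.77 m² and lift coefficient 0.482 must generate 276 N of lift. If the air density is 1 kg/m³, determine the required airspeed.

v = 25.4 m/s

L = ½ρv²S·CL ⇒ v = √(2L/(ρ·S·CL))
v = √(2 × 276 / (1 × 1.77 × 0.482)) = √647 = 25.4 m/s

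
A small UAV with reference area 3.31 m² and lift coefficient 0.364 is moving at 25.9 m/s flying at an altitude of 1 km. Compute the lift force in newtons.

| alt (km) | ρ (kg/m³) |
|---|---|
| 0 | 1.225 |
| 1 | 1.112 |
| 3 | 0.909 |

L = 449 N

At 1 km, from the table: ρ = 1.112 kg/m³.
L = ½ρv²S·CL = ½ × 1.112 × 25.9² × 3.31 × 0.364 = 449 N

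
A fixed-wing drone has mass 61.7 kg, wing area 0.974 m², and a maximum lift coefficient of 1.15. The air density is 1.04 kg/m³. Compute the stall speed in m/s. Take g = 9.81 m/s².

Weight W = mg = 61.7 × 9.81 = 605.3 N.
V_stall = √(2W/(ρ·S·CL,max)) = √(2 × 605.3 / (1.04 × 0.974 × 1.15))
V_stall = √1039 = 32.2 m/s

V_stall = 32.2 m/s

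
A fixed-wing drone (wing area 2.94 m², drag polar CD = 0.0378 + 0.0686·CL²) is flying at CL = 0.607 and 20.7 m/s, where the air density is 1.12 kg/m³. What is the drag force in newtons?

D = 44.5 N

CD = 0.0378 + 0.0686 × 0.607² = 0.06308
D = ½ρv²S·CD = ½ × 1.12 × 20.7² × 2.94 × 0.06308 = 44.5 N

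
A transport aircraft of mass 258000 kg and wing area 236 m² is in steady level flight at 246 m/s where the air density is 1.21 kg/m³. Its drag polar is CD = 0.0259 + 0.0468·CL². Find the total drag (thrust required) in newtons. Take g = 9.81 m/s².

D = 2.58×10^5 N

Level flight ⇒ L = W = m·g = 258000 × 9.81 = 2.531×10^6 N.
Dynamic pressure q = 0.5 × 1.21 × 246² = 36610 Pa.
CL = W/(q·S) = 2.531×10^6 / (36610 × 236) = 0.2929.
CD = 0.0259 + 0.0468 × 0.2929² = 0.02992.
D = q·S·CD = 36610 × 236 × 0.02992 = 2.585×10^5 N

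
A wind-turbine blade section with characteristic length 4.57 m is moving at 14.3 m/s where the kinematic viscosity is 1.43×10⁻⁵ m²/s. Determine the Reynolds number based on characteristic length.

Re = 4.57×10^6

Re = v·c/ν = 14.3 × 4.57 / (1.43×10⁻⁵) = 4.57×10^6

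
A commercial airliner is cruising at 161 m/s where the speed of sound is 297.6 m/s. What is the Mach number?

M = 0.541

M = v/a = 161 / 297.6 = 0.541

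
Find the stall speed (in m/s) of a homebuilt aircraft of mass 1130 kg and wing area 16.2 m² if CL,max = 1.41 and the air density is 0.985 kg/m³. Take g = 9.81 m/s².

V_stall = 31.4 m/s

At stall, lift equals weight: L = W = m·g = 1130 × 9.81 = 11090 N.
From L = ½ρV²S·CL,max = W: V_stall = √(2W/(ρSCL,max)) = √(2·11090/(0.985·16.2·1.41))
V_stall = √985.4 = 31.4 m/s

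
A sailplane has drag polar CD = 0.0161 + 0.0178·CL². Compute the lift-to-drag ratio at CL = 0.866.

L/D = 29.4

CD = 0.0161 + 0.0178 × 0.866² = 0.02945
L/D = CL/CD = 0.866 / 0.02945 = 29.4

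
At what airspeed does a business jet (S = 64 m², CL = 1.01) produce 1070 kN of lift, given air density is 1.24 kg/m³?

v = 163 m/s

L = ½ρv²S·CL ⇒ v = √(2L/(ρ·S·CL))
v = √(2 × 1.07×10^6 / (1.24 × 64 × 1.01)) = √26700 = 163 m/s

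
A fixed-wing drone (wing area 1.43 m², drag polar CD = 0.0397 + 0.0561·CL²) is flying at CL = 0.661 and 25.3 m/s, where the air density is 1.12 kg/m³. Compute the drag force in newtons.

CD = 0.0397 + 0.0561 × 0.661² = 0.06421
D = ½ρv²S·CD = ½ × 1.12 × 25.3² × 1.43 × 0.06421 = 32.9 N

D = 32.9 N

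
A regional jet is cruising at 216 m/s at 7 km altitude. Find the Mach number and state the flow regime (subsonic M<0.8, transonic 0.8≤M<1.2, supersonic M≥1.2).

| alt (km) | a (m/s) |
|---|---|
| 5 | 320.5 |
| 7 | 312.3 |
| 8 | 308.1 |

M = 0.692 (subsonic)

At 7 km, from the table: a = 312.3 m/s.
M = v/a = 216 / 312.3 = 0.692
M = 0.692 → subsonic.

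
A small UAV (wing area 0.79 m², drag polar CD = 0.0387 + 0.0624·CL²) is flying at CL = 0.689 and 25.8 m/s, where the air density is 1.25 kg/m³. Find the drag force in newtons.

CD = 0.0387 + 0.0624 × 0.689² = 0.06832
D = ½ρv²S·CD = ½ × 1.25 × 25.8² × 0.79 × 0.06832 = 22.5 N

D = 22.5 N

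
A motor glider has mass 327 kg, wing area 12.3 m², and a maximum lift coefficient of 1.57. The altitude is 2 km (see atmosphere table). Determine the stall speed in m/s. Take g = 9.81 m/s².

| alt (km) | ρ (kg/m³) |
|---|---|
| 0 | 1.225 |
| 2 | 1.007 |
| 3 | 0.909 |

At 2 km, from the table: ρ = 1.007 kg/m³.
At stall, lift equals weight: L = W = m·g = 327 × 9.81 = 3208 N.
From L = ½ρV²S·CL,max = W: V_stall = √(2W/(ρSCL,max)) = √(2·3208/(1.007·12.3·1.57))
V_stall = √329.9 = 18.2 m/s

V_stall = 18.2 m/s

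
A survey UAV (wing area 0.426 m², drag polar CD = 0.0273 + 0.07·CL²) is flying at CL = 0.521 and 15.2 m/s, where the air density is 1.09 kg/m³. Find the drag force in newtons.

D = 2.48 N

CD = 0.0273 + 0.07 × 0.521² = 0.0463
D = ½ρv²S·CD = ½ × 1.09 × 15.2² × 0.426 × 0.0463 = 2.48 N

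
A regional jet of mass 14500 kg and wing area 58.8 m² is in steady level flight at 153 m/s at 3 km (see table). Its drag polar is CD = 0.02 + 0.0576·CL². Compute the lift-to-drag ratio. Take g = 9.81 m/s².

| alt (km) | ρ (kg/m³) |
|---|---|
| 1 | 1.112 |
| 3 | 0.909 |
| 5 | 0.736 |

L/D = 9.9

At 3 km, from the table: ρ = 0.909 kg/m³.
In steady level flight, lift balances weight: W = mg = 14500 × 9.81 = 1.4224×10^5 N.
Dynamic pressure q = 0.5 × 0.909 × 153² = 10640 Pa.
Required CL = L/(qS) = 1.4224×10^5/(10640·58.8) = 0.2274.
CD = 0.02 + 0.0576 × 0.2274² = 0.02298.
L/D = CL/CD = 0.2274 / 0.02298 = 9.9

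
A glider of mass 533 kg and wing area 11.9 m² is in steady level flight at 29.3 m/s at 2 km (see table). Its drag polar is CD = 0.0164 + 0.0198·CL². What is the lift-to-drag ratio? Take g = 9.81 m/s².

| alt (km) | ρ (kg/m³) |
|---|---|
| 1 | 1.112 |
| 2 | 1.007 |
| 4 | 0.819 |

At 2 km, from the table: ρ = 1.007 kg/m³.
Weight W = mg = 533 × 9.81 = 5228.7 N; in level flight L = W.
q = ½ρv² = ½ × 1.007 × 29.3² = 432.2 Pa.
CL = W/(q·S) = 5228.7 / (432.2 × 11.9) = 1.017.
CD = 0.0164 + 0.0198 × 1.017² = 0.03686.
L/D = CL/CD = 1.017 / 0.03686 = 27.6

L/D = 27.6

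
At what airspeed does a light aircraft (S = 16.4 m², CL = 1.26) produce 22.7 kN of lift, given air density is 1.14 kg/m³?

v = 43.9 m/s

L = ½ρv²S·CL ⇒ v = √(2L/(ρ·S·CL))
v = √(2 × 22700 / (1.14 × 16.4 × 1.26)) = √1927 = 43.9 m/s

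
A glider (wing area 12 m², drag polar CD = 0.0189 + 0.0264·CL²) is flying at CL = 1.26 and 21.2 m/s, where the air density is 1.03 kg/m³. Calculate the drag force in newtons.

CD = 0.0189 + 0.0264 × 1.26² = 0.06081
D = ½ρv²S·CD = ½ × 1.03 × 21.2² × 12 × 0.06081 = 169 N

D = 169 N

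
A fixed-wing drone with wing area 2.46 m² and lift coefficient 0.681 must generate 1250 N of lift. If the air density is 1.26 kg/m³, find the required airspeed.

L = ½ρv²S·CL ⇒ v = √(2L/(ρ·S·CL))
v = √(2 × 1250 / (1.26 × 2.46 × 0.681)) = √1184 = 34.4 m/s

v = 34.4 m/s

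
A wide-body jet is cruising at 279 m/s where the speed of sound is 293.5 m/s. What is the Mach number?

M = 0.951

M = v/a = 279 / 293.5 = 0.951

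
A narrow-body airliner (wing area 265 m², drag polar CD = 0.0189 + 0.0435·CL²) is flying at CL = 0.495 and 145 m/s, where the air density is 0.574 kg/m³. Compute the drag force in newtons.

CD = 0.0189 + 0.0435 × 0.495² = 0.02956
D = ½ρv²S·CD = ½ × 0.574 × 145² × 265 × 0.02956 = 47300 N

D = 47300 N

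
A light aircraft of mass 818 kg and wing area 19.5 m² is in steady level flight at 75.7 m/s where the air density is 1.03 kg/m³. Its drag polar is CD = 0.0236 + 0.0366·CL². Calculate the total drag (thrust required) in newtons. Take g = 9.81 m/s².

D = 1400 N

Level flight ⇒ L = W = m·g = 818 × 9.81 = 8024.6 N.
q = ½ρv² = ½ × 1.03 × 75.7² = 2951 Pa.
CL = W/(q·S) = 8024.6 / (2951 × 19.5) = 0.1394.
CD = 0.0236 + 0.0366 × 0.1394² = 0.02431.
D = q·S·CD = 2951 × 19.5 × 0.02431 = 1399 N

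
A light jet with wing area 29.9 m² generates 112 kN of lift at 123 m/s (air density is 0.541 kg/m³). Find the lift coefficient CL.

From L = ½ρv²S·CL, rearranging gives CL = 2L/(ρv²S).
CL = 2 × 1.12×10^5 / (0.541 × 123² × 29.9) = 0.915

CL = 0.915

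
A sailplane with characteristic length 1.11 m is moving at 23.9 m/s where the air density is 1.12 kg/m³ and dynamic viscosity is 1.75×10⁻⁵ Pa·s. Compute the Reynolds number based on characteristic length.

Re = ρ·v·c/μ = 1.12 × 23.9 × 1.11 / (1.75×10⁻⁵) = 1.7×10^6

Re = 1.7×10^6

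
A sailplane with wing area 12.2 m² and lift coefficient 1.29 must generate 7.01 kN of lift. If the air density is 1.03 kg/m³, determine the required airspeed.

v = 29.4 m/s

L = ½ρv²S·CL ⇒ v = √(2L/(ρ·S·CL))
v = √(2 × 7010 / (1.03 × 12.2 × 1.29)) = √864.9 = 29.4 m/s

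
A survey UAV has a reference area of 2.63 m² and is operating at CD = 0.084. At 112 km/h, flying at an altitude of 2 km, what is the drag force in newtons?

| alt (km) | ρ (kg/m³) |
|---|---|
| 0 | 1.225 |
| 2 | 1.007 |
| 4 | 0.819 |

At 2 km, from the table: ρ = 1.007 kg/m³.
Convert speed: v = 112 km/h ÷ 3.6 = 31.11 m/s.
Dynamic pressure q = ½ρv² = ½ × 1.007 × 31.11² = 487.3 Pa.
D = q·S·CD = 487.3 × 2.63 × 0.084 = 108 N

D = 108 N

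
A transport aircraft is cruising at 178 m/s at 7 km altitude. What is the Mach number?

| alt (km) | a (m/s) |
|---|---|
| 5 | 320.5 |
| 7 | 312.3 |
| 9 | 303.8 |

At 7 km, from the table: a = 312.3 m/s.
M = v/a = 178 / 312.3 = 0.57

M = 0.57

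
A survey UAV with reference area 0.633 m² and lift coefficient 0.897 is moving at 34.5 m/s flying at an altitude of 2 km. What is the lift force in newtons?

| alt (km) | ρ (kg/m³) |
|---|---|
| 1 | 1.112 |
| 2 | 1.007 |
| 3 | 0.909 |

At 2 km, from the table: ρ = 1.007 kg/m³.
L = ½ρv²S·CL = ½ × 1.007 × 34.5² × 0.633 × 0.897 = 340 N

L = 340 N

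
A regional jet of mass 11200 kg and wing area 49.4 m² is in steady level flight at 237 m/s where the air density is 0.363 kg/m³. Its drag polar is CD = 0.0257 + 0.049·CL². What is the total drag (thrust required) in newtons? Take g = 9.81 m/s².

D = 14100 N

Weight W = mg = 11200 × 9.81 = 1.0987×10^5 N; in level flight L = W.
Dynamic pressure q = 0.5 × 0.363 × 237² = 10190 Pa.
CL = 2W/(ρv²S) = 2×1.0987×10^5/(0.363×237²×49.4) = 0.2182.
CD = 0.0257 + 0.049 × 0.2182² = 0.02803.
D = q·S·CD = 10190 × 49.4 × 0.02803 = 14120 N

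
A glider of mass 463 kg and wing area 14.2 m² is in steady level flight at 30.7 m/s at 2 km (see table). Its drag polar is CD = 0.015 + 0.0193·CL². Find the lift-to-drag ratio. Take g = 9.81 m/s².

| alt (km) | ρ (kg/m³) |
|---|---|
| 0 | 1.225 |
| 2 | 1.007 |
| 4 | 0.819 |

L/D = 28.4

At 2 km, from the table: ρ = 1.007 kg/m³.
Weight W = mg = 463 × 9.81 = 4542 N; in level flight L = W.
Dynamic pressure q = 0.5 × 1.007 × 30.7² = 474.5 Pa.
CL = 2W/(ρv²S) = 2×4542/(1.007×30.7²×14.2) = 0.674.
CD = 0.015 + 0.0193 × 0.674² = 0.02377.
L/D = CL/CD = 0.674 / 0.02377 = 28.4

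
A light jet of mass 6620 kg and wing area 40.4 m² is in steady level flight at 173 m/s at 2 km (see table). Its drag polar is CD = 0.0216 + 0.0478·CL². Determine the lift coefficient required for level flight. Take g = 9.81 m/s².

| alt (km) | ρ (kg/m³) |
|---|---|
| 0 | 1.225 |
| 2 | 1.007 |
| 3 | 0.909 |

CL = 0.107

At 2 km, from the table: ρ = 1.007 kg/m³.
In steady level flight, lift balances weight: W = mg = 6620 × 9.81 = 64942 N.
Dynamic pressure q = 0.5 × 1.007 × 173² = 15070 Pa.
Required CL = L/(qS) = 64942/(15070·40.4) = 0.1067.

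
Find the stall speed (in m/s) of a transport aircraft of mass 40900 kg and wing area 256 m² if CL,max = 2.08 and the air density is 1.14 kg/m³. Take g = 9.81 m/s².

Stall occurs when L = W at CL,max. W = mg = 40900 × 9.81 = 4.012×10^5 N.
From L = ½ρV²S·CL,max = W: V_stall = √(2W/(ρSCL,max)) = √(2·4.012×10^5/(1.14·256·2.08))
V_stall = √1322 = 36.4 m/s

V_stall = 36.4 m/s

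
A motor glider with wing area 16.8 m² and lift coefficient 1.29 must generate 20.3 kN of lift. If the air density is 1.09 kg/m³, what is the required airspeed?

v = 41.5 m/s

L = ½ρv²S·CL ⇒ v = √(2L/(ρ·S·CL))
v = √(2 × 20300 / (1.09 × 16.8 × 1.29)) = √1719 = 41.5 m/s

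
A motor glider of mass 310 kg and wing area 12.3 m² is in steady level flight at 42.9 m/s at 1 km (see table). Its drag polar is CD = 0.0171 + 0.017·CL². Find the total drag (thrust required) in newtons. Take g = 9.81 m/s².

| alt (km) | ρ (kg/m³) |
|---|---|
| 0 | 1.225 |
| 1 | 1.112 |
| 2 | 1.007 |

At 1 km, from the table: ρ = 1.112 kg/m³.
Level flight ⇒ L = W = m·g = 310 × 9.81 = 3041.1 N.
Dynamic pressure q = 0.5 × 1.112 × 42.9² = 1023 Pa.
Required CL = L/(qS) = 3041.1/(1023·12.3) = 0.2416.
CD = 0.0171 + 0.017 × 0.2416² = 0.01809.
D = q·S·CD = 1023 × 12.3 × 0.01809 = 227.7 N

D = 228 N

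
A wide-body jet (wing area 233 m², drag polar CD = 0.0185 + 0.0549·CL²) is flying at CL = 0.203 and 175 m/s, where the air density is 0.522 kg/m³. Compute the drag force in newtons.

CD = 0.0185 + 0.0549 × 0.203² = 0.02076
D = ½ρv²S·CD = ½ × 0.522 × 175² × 233 × 0.02076 = 38700 N

D = 38700 N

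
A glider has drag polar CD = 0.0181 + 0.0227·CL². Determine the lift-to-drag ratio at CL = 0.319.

CD = 0.0181 + 0.0227 × 0.319² = 0.02041
L/D = CL/CD = 0.319 / 0.02041 = 15.6

L/D = 15.6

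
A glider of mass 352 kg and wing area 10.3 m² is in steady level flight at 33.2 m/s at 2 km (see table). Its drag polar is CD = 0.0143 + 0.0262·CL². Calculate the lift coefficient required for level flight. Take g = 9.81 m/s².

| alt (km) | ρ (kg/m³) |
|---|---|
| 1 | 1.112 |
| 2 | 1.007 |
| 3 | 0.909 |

CL = 0.604

At 2 km, from the table: ρ = 1.007 kg/m³.
Weight W = mg = 352 × 9.81 = 3453.1 N; in level flight L = W.
q = ½ρv² = ½ × 1.007 × 33.2² = 555 Pa.
Required CL = L/(qS) = 3453.1/(555·10.3) = 0.6041.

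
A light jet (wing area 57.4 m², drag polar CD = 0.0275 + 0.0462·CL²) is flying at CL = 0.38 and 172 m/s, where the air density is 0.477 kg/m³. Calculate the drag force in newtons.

D = 13800 N

CD = 0.0275 + 0.0462 × 0.38² = 0.03417
D = ½ρv²S·CD = ½ × 0.477 × 172² × 57.4 × 0.03417 = 13800 N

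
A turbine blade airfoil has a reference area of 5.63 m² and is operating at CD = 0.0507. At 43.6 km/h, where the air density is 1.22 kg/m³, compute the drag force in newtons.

Convert speed: v = 43.6 km/h ÷ 3.6 = 12.11 m/s.
D = ½ρv²S·CD = ½ × 1.22 × 12.11² × 5.63 × 0.0507 = 25.5 N

D = 25.5 N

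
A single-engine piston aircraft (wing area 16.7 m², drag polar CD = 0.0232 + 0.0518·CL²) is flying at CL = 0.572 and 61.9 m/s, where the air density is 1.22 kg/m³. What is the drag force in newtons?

D = 1570 N

CD = 0.0232 + 0.0518 × 0.572² = 0.04015
D = ½ρv²S·CD = ½ × 1.22 × 61.9² × 16.7 × 0.04015 = 1570 N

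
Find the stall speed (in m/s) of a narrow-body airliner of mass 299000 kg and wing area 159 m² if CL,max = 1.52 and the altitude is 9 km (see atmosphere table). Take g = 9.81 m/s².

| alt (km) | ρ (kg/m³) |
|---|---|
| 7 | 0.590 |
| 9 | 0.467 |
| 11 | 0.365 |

At 9 km, from the table: ρ = 0.467 kg/m³.
Stall occurs when L = W at CL,max. W = mg = 299000 × 9.81 = 2.933×10^6 N.
V_stall = √(2W/(ρ·S·CL,max)) = √(2 × 2.933×10^6 / (0.467 × 159 × 1.52))
V_stall = √51980 = 228 m/s

V_stall = 228 m/s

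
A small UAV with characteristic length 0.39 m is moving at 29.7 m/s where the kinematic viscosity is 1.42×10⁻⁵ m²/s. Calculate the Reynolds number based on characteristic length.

Re = v·c/ν = 29.7 × 0.39 / (1.42×10⁻⁵) = 8.16×10^5

Re = 8.16×10^5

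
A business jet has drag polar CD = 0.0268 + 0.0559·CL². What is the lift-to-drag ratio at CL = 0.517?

CD = 0.0268 + 0.0559 × 0.517² = 0.04174
L/D = CL/CD = 0.517 / 0.04174 = 12.4

L/D = 12.4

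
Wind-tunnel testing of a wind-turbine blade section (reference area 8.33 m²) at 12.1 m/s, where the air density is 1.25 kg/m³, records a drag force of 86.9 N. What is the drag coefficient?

From D = ½ρv²S·CD, rearranging gives CD = 2D/(ρv²S).
CD = 2 × 86.9 / (1.25 × 12.1² × 8.33) = 0.114

CD = 0.114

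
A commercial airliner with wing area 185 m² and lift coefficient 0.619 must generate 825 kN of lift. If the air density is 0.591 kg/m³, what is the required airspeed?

v = 156 m/s

L = ½ρv²S·CL ⇒ v = √(2L/(ρ·S·CL))
v = √(2 × 8.25×10^5 / (0.591 × 185 × 0.619)) = √24380 = 156 m/s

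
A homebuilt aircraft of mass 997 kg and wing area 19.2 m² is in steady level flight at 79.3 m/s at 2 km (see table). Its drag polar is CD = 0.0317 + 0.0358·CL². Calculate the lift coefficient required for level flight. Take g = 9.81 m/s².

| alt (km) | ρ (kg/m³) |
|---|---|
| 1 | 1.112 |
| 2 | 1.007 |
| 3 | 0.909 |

At 2 km, from the table: ρ = 1.007 kg/m³.
In steady level flight, lift balances weight: W = mg = 997 × 9.81 = 9780.6 N.
Dynamic pressure q = 0.5 × 1.007 × 79.3² = 3166 Pa.
CL = 2W/(ρv²S) = 2×9780.6/(1.007×79.3²×19.2) = 0.1609.

CL = 0.161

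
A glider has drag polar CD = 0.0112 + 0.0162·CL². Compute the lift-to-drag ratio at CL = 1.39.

L/D = 32.7

CD = 0.0112 + 0.0162 × 1.39² = 0.0425
L/D = CL/CD = 1.39 / 0.0425 = 32.7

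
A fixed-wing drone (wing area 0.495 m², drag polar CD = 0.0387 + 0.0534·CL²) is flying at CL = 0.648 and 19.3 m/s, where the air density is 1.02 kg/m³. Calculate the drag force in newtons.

CD = 0.0387 + 0.0534 × 0.648² = 0.06112
D = ½ρv²S·CD = ½ × 1.02 × 19.3² × 0.495 × 0.06112 = 5.75 N

D = 5.75 N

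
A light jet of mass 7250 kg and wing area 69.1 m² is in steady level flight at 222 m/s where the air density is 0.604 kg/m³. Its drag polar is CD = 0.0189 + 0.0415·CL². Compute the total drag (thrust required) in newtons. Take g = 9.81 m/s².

D = 19600 N

Level flight ⇒ L = W = m·g = 7250 × 9.81 = 71122 N.
Dynamic pressure q = 0.5 × 0.604 × 222² = 14880 Pa.
CL = W/(q·S) = 71122 / (14880 × 69.1) = 0.06915.
CD = 0.0189 + 0.0415 × 0.06915² = 0.0191.
D = q·S·CD = 14880 × 69.1 × 0.0191 = 19640 N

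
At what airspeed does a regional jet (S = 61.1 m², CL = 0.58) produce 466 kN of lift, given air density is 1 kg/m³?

v = 162 m/s

L = ½ρv²S·CL ⇒ v = √(2L/(ρ·S·CL))
v = √(2 × 4.66×10^5 / (1 × 61.1 × 0.58)) = √26300 = 162 m/s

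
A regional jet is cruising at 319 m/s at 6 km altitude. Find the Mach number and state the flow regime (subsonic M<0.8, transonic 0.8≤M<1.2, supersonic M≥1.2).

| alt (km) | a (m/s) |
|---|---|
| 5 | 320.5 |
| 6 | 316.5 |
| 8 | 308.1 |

At 6 km, from the table: a = 316.5 m/s.
M = v/a = 319 / 316.5 = 1.01
M = 1.01 → transonic.

M = 1.01 (transonic)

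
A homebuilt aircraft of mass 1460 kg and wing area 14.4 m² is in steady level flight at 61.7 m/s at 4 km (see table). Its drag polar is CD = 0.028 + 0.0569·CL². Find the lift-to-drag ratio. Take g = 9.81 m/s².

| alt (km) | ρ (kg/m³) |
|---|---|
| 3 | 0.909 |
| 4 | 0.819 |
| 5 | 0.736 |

At 4 km, from the table: ρ = 0.819 kg/m³.
In steady level flight, lift balances weight: W = mg = 1460 × 9.81 = 14323 N.
q = ½ρv² = ½ × 0.819 × 61.7² = 1559 Pa.
CL = W/(q·S) = 14323 / (1559 × 14.4) = 0.638.
CD = 0.028 + 0.0569 × 0.638² = 0.05116.
L/D = CL/CD = 0.638 / 0.05116 = 12.5

L/D = 12.5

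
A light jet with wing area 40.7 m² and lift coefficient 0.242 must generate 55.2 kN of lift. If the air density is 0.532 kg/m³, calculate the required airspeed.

L = ½ρv²S·CL ⇒ v = √(2L/(ρ·S·CL))
v = √(2 × 55200 / (0.532 × 40.7 × 0.242)) = √21070 = 145 m/s

v = 145 m/s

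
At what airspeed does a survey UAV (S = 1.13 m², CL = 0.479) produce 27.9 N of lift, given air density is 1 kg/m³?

L = ½ρv²S·CL ⇒ v = √(2L/(ρ·S·CL))
v = √(2 × 27.9 / (1 × 1.13 × 0.479)) = √103.1 = 10.2 m/s

v = 10.2 m/s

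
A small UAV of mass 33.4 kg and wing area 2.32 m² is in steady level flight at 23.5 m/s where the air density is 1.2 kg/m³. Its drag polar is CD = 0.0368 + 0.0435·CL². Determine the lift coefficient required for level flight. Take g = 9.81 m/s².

Level flight ⇒ L = W = m·g = 33.4 × 9.81 = 327.65 N.
q = ½ρv² = ½ × 1.2 × 23.5² = 331.3 Pa.
CL = W/(q·S) = 327.65 / (331.3 × 2.32) = 0.4262.

CL = 0.426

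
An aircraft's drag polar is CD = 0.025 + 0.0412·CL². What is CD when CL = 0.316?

CD = 0.0291

CD = 0.025 + 0.0412 × 0.316² = 0.025 + 0.004114 = 0.0291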